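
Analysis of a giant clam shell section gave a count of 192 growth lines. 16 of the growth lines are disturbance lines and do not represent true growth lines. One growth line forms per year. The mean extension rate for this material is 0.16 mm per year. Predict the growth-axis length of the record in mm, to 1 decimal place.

Adjusted count: 192 − 16 = 176 growth lines.
176 years at 0.16 mm/year gives 0.16 × 176 = 28.2 mm.

28.2 mm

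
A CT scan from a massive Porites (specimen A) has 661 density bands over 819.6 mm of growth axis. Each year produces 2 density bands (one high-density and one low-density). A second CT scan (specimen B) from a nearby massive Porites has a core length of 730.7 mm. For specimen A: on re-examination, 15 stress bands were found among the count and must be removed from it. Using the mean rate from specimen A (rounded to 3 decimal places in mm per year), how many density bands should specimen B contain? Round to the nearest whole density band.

Specimen A: correcting the raw count gives 661 − 15 = 646 true density bands.
Specimen A: with 2 density bands per year, 646 / 2 = 323 years.
A: Extension rate ≈ 819.6 / 323 = 2.537 mm/yr.
B spans 730.7 / 2.537 = 288.02 years; at 2 density bands per year that is 288.02 × 2 ≈ 576 density bands.

576 density bands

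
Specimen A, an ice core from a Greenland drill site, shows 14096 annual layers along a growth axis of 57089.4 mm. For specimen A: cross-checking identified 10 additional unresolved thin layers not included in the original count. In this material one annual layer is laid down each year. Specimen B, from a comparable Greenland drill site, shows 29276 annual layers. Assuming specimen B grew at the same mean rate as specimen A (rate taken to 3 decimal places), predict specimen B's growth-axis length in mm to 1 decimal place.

Specimen A: adjusted count: 14096 + 10 = 14106 annual layers.
A: Mean rate = 57089.4 mm / 14106 years ≈ 4.047 mm/year.
B's length ≈ 4.047 × 29276 = 118480.0 mm.

118480.0 mm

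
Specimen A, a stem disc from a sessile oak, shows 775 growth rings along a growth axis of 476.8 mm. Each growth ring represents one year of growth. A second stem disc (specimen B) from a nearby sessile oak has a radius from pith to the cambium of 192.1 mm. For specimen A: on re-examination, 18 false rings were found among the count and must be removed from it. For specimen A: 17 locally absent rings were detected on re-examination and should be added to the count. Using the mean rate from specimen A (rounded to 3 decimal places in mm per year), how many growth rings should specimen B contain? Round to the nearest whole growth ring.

Specimen A: after corrections the count is 775 − 18 + 17 = 774 growth rings.
A: Extension rate ≈ 476.8 / 774 = 0.616 mm/yr.
Specimen B: 192.1 mm / 0.616 mm per year = 311.85 years ≈ 312 growth rings.

312 growth rings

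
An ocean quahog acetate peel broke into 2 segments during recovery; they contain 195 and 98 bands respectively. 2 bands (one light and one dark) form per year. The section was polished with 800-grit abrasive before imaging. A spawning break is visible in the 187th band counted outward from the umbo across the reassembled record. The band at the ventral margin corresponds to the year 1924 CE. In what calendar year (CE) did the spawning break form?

1871 CE

Total bands = 195 + 98 = 293.
The spawning break sits at band 187 from the umbo, so 293 − 187 = 106 bands formed after it.
106 bands at 2 per year is 106 / 2 = 53 years.
1924 − 53 = 1871 CE.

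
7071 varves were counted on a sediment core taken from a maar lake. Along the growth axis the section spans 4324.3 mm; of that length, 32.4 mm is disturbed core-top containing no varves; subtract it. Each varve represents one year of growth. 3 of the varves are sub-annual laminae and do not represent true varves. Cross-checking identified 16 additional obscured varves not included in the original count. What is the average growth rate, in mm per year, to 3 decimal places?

Correcting the raw count gives 7071 − 3 + 16 = 7084 true varves.
Removing the 32.4 mm offcut leaves 4324.3 − 32.4 = 4291.9 mm.
Mean rate = 4291.9 mm / 7084 years ≈ 0.606 mm per year.

0.606 mm per year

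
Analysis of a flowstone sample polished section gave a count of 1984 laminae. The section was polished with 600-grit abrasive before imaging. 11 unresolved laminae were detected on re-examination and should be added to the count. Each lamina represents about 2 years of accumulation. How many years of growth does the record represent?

3990 years

True lamina count = 1984 + 11 = 1995.
Multiplying by 2 years per lamina: 1995 × 2 = 3990 years.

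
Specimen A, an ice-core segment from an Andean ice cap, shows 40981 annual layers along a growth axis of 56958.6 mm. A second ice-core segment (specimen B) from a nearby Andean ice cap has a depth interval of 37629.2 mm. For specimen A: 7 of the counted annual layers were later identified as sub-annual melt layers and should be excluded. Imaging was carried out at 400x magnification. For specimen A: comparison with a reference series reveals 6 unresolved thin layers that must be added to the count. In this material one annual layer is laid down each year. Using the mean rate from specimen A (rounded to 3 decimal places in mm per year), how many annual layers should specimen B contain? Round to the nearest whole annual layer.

Specimen A: correcting the raw count gives 40981 − 7 + 6 = 40980 true annual layers.
A: Mean rate = 56958.6 mm / 40980 years ≈ 1.390 mm per year.
B spans 37629.2 / 1.390 = 27071.37 years ≈ 27071 annual layers.

27071 annual layers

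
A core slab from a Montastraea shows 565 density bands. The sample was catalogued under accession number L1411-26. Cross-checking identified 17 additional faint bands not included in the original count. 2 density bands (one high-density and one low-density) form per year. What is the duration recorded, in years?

291 yr

After corrections the count is 565 + 17 = 582 density bands.
Dividing by 2 density bands per year: 582 / 2 = 291 years.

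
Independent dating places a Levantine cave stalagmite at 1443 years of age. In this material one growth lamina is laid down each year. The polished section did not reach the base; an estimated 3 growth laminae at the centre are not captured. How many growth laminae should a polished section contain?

At one growth lamina per year, 1443 years correspond to 1443 growth laminae.
1443 − 3 missed = 1440 growth laminae expected in the prepared section.

1440 growth laminae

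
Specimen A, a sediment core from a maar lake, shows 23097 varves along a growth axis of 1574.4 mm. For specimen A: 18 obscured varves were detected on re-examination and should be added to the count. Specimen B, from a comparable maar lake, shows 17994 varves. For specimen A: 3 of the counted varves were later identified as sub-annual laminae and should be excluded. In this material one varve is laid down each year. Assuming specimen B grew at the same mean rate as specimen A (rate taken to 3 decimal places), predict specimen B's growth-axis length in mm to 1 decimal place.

1223.6 mm

Specimen A: true varve count = 23097 − 3 + 18 = 23112.
A: 1574.4 mm over 23112 years gives 1574.4 / 23112 ≈ 0.068 mm/yr.
For B, 0.068 mm/year × 17994 years = 1223.6 mm.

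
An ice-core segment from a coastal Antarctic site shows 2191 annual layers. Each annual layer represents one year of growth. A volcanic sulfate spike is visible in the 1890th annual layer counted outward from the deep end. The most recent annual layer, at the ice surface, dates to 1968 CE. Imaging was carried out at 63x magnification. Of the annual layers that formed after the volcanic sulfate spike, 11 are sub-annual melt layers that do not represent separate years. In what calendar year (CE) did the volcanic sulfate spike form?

1678 CE

2191 − 1890 = 301 annual layers lie beyond the volcanic sulfate spike toward the ice surface.
Removing the 11 false annual layers leaves 301 − 11 = 290 true annual layers beyond the volcanic sulfate spike.
The annual layer at the ice surface is 1968 CE, so the volcanic sulfate spike dates to 1968 − 290 = 1678 CE.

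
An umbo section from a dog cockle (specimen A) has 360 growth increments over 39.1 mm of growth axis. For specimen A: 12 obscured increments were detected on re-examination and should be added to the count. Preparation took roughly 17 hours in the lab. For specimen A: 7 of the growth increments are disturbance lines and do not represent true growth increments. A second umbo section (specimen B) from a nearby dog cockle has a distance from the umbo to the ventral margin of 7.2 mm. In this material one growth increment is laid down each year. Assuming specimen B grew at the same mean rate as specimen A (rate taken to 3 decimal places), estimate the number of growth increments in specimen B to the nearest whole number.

Specimen A: correcting the raw count gives 360 − 7 + 12 = 365 true growth increments.
A: Extension rate ≈ 39.1 / 365 = 0.107 mm per year.
Specimen B: 7.2 mm / 0.107 mm per year = 67.29 years ≈ 67 growth increments.

67 growth increments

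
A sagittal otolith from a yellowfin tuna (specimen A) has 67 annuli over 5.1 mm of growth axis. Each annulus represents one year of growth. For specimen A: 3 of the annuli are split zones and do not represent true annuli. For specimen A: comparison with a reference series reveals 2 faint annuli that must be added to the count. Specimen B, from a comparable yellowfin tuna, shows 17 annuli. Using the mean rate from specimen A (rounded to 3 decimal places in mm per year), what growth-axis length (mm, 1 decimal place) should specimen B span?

1.3 mm

Specimen A: adjusted count: 67 − 3 + 2 = 66 annuli.
A: 5.1 mm over 66 years gives 5.1 / 66 ≈ 0.077 mm/yr.
Length of B = 0.077 × 17 = 1.3 mm.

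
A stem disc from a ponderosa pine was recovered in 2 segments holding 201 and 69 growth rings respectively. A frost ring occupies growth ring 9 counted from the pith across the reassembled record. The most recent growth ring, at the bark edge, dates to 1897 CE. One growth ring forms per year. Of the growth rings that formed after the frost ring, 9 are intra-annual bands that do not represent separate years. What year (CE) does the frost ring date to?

Total growth rings = 201 + 69 = 270.
The frost ring sits at growth ring 9 from the pith, so 270 − 9 = 261 growth rings formed after it.
Excluding 9 false growth rings: 261 − 9 = 252.
Counting back 252 years from 1897 CE places the frost ring in 1897 − 252 = 1645 CE.

1645 CE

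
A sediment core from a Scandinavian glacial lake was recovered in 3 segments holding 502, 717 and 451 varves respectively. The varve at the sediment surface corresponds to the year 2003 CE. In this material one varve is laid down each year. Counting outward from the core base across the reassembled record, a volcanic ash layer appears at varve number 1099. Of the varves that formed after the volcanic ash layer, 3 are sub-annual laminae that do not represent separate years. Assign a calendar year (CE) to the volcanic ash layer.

1435 CE

Total varves = 502 + 717 + 451 = 1670.
1670 − 1099 = 571 varves lie beyond the volcanic ash layer toward the sediment surface.
Excluding 3 false varves: 571 − 3 = 568.
2003 − 568 = 1435 CE.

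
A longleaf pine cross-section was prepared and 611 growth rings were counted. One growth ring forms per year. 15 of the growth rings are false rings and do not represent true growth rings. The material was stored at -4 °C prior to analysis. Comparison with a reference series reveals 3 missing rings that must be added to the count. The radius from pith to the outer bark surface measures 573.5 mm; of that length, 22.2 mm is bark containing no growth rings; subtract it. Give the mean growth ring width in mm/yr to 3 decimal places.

0.920 mm/yr

True growth ring count = 611 − 15 + 3 = 599.
Net length = 573.5 − 22.2 = 551.3 mm.
Mean rate = 551.3 mm / 599 years ≈ 0.920 mm/yr.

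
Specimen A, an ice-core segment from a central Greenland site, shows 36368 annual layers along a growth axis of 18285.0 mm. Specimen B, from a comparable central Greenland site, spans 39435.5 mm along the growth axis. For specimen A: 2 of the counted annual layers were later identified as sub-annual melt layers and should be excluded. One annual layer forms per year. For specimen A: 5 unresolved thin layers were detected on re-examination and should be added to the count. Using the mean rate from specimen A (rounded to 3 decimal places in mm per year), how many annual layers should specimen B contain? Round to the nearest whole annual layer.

Specimen A: true annual layer count = 36368 − 2 + 5 = 36371.
A: 18285.0 mm over 36371 years gives 18285.0 / 36371 ≈ 0.503 mm per year.
B spans 39435.5 / 0.503 = 78400.60 years ≈ 78401 annual layers.

78401 annual layers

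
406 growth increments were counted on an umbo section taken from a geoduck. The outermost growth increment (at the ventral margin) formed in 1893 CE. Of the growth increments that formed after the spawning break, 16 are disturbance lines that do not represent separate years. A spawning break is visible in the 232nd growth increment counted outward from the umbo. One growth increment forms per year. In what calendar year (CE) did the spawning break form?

1735 CE

The spawning break sits at growth increment 232 from the umbo, so 406 − 232 = 174 growth increments formed after it.
174 − 16 false = 158 true growth increments after the spawning break.
The growth increment at the ventral margin is 1893 CE, so the spawning break dates to 1893 − 158 = 1735 CE.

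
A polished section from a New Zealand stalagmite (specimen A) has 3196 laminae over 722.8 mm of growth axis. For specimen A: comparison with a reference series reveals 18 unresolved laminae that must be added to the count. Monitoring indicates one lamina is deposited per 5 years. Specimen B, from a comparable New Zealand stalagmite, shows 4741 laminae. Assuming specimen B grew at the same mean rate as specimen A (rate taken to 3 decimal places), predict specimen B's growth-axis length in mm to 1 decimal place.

1066.7 mm

Specimen A: correcting the raw count gives 3196 + 18 = 3214 true laminae.
Specimen A: 3214 laminae at 5 years each span 3214 × 5 = 16070 years.
A: Extension rate ≈ 722.8 / 16070 = 0.045 mm/year.
Specimen B: multiplying by 5 years per lamina: 4741 × 5 = 23705 years. B's length ≈ 0.045 × 23705 = 1066.7 mm.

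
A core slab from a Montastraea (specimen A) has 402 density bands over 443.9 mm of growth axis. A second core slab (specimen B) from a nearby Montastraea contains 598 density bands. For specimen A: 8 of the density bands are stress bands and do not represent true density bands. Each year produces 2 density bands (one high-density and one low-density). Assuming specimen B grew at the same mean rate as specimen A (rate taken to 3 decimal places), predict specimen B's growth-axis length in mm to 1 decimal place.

Specimen A: true density band count = 402 − 8 = 394.
Specimen A: 394 density bands at 2 per year is 394 / 2 = 197 years.
A: Extension rate ≈ 443.9 / 197 = 2.253 mm/year.
Specimen B: 598 density bands at 2 per year is 598 / 2 = 299 years. Length of B = 2.253 × 299 = 673.6 mm.

673.6 mm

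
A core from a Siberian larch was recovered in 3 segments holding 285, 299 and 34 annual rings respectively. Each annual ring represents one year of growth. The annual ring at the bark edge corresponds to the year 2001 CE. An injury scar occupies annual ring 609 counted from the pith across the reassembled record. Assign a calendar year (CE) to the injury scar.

Total annual rings = 285 + 299 + 34 = 618.
The injury scar sits at annual ring 609 from the pith, so 618 − 609 = 9 annual rings formed after it.
Counting back 9 years from 2001 CE places the injury scar in 2001 − 9 = 1992 CE.

1992 CE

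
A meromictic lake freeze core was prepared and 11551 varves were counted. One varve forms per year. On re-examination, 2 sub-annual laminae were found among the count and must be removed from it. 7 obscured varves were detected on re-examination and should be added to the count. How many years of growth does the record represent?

Correcting the raw count gives 11551 − 2 + 7 = 11556 true varves.
At one varve per year, that is 11556 years.

11556 years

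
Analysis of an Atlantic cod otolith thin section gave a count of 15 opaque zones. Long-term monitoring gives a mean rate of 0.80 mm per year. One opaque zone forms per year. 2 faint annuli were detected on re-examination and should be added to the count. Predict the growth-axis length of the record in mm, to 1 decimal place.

13.6 mm

True opaque zone count = 15 + 2 = 17.
Length ≈ 0.80 × 17 = 13.6 mm.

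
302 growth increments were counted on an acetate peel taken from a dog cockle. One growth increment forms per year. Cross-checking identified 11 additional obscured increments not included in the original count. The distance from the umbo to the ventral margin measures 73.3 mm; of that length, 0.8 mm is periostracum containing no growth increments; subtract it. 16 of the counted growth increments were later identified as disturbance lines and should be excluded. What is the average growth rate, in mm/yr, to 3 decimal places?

0.244 mm/yr

Correcting the raw count gives 302 − 16 + 11 = 297 true growth increments.
Net length = 73.3 − 0.8 = 72.5 mm.
Extension rate ≈ 72.5 / 297 = 0.244 mm/yr.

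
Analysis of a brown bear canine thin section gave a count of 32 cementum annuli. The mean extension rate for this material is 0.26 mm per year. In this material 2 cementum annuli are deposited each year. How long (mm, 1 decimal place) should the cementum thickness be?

32 cementum annuli at 2 per year is 32 / 2 = 16 years.
16 years at 0.26 mm/year gives 0.26 × 16 = 4.2 mm.

4.2 mm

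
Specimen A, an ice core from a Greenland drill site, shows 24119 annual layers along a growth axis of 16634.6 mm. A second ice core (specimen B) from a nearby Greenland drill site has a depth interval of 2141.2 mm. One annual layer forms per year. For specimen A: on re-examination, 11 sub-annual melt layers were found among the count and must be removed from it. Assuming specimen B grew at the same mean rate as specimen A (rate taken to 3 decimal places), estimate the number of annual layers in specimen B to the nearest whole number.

3103 annual layers

Specimen A: after corrections the count is 24119 − 11 = 24108 annual layers.
A: Mean rate = 16634.6 mm / 24108 years ≈ 0.690 mm per year.
B spans 2141.2 / 0.690 = 3103.19 years ≈ 3103 annual layers.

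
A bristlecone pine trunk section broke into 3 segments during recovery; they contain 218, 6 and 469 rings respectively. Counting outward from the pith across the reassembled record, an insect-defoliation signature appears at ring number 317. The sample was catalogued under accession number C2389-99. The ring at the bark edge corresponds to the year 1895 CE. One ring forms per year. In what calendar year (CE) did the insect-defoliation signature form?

Total rings = 218 + 6 + 469 = 693.
693 − 317 = 376 rings lie beyond the insect-defoliation signature toward the bark edge.
The ring at the bark edge is 1895 CE, so the insect-defoliation signature dates to 1895 − 376 = 1519 CE.

1519 CE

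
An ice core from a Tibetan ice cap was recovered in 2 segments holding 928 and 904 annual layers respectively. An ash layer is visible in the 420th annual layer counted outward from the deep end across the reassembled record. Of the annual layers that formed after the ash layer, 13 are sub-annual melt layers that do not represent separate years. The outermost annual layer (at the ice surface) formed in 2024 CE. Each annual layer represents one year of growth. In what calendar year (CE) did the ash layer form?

Total annual layers = 928 + 904 = 1832.
The ash layer sits at annual layer 420 from the deep end, so 1832 − 420 = 1412 annual layers formed after it.
Excluding 13 false annual layers: 1412 − 13 = 1399.
Counting back 1399 years from 2024 CE places the ash layer in 2024 − 1399 = 625 CE.

625 CE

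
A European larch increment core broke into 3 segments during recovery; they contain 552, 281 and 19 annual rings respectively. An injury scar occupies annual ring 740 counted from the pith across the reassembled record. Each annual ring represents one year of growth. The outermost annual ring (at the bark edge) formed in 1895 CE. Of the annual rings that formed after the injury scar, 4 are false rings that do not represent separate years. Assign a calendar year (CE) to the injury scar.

1787 CE

Total annual rings = 552 + 281 + 19 = 852.
Between annual ring 740 and the bark edge there are 852 − 740 = 112 annual rings.
112 − 4 false = 108 true annual rings after the injury scar.
The annual ring at the bark edge is 1895 CE, so the injury scar dates to 1895 − 108 = 1787 CE.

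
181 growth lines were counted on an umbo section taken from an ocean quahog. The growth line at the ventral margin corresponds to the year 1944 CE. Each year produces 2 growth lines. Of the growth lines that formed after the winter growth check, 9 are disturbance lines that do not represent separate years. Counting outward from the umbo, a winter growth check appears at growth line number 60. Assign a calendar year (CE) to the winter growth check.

1888 CE

Between growth line 60 and the ventral margin there are 181 − 60 = 121 growth lines.
121 − 9 false = 112 true growth lines after the winter growth check.
Dividing by 2 growth lines per year: 112 / 2 = 56 years.
Counting back 56 years from 1944 CE places the winter growth check in 1944 − 56 = 1888 CE.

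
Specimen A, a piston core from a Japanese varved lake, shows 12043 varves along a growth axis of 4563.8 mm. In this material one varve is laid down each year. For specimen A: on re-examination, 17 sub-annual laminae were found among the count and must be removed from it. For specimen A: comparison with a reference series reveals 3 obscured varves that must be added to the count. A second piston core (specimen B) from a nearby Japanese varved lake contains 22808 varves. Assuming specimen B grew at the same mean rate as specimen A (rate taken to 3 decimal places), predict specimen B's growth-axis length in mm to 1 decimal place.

8644.2 mm

Specimen A: adjusted count: 12043 − 17 + 3 = 12029 varves.
A: 4563.8 mm over 12029 years gives 4563.8 / 12029 ≈ 0.379 mm per year.
Length of B = 0.379 × 22808 = 8644.2 mm.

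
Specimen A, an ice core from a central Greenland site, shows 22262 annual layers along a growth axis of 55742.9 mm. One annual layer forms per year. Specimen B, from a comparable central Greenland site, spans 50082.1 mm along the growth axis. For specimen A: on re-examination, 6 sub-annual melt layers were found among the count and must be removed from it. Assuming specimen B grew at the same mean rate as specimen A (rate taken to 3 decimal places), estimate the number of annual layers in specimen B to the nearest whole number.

19993 annual layers

Specimen A: correcting the raw count gives 22262 − 6 = 22256 true annual layers.
A: Mean rate = 55742.9 mm / 22256 years ≈ 2.505 mm/yr.
B spans 50082.1 / 2.505 = 19992.85 years ≈ 19993 annual layers.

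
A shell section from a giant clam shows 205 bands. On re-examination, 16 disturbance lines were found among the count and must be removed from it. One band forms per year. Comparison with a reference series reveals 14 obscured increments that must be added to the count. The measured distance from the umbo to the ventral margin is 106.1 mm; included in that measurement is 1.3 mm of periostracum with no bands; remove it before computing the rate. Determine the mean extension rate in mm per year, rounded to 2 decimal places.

Adjusted count: 205 − 16 + 14 = 203 bands.
Net length = 106.1 − 1.3 = 104.8 mm.
Extension rate ≈ 104.8 / 203 = 0.52 mm per year.

0.52 mm per year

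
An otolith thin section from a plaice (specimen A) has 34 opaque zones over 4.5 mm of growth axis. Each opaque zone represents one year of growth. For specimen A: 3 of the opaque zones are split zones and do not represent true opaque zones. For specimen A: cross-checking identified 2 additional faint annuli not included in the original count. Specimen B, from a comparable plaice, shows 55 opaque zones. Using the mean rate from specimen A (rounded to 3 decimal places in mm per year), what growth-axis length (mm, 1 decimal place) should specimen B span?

Specimen A: true opaque zone count = 34 − 3 + 2 = 33.
A: Mean rate = 4.5 mm / 33 years ≈ 0.136 mm/yr.
For B, 0.136 mm/year × 55 years = 7.5 mm.

7.5 mm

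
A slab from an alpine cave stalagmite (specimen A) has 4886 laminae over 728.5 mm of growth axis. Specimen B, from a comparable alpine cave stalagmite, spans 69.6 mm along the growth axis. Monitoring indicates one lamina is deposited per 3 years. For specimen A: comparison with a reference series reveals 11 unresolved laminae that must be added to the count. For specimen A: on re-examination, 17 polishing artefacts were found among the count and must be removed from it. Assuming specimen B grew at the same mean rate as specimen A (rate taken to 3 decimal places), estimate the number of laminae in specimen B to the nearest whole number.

464 laminae

Specimen A: true lamina count = 4886 − 17 + 11 = 4880.
Specimen A: 4880 laminae at 3 years each span 4880 × 3 = 14640 years.
A: Extension rate ≈ 728.5 / 14640 = 0.050 mm per year.
B spans 69.6 / 0.050 = 1392.00 years; at 3 years per lamina that is 1392.00 / 3 ≈ 464 laminae.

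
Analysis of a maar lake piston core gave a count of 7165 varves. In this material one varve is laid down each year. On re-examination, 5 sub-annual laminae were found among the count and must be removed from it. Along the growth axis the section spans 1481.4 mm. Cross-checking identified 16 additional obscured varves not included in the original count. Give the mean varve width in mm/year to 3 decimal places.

0.206 mm/year

Adjusted count: 7165 − 5 + 16 = 7176 varves.
Extension rate ≈ 1481.4 / 7176 = 0.206 mm/year.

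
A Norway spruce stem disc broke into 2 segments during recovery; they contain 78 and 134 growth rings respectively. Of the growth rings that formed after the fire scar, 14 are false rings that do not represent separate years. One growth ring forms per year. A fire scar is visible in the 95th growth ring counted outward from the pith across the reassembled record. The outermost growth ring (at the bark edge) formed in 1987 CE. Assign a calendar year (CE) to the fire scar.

Total growth rings = 78 + 134 = 212.
Between growth ring 95 and the bark edge there are 212 − 95 = 117 growth rings.
117 − 14 false = 103 true growth rings after the fire scar.
Counting back 103 years from 1987 CE places the fire scar in 1987 − 103 = 1884 CE.

1884 CE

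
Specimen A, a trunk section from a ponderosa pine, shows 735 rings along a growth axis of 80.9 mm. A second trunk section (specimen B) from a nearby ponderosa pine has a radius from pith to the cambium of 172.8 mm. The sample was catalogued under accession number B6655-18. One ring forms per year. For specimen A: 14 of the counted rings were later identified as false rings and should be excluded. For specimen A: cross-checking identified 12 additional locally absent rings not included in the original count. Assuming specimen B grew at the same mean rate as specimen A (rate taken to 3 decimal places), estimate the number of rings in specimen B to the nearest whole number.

Specimen A: after corrections the count is 735 − 14 + 12 = 733 rings.
A: Extension rate ≈ 80.9 / 733 = 0.110 mm/year.
B spans 172.8 / 0.110 = 1570.91 years ≈ 1571 rings.

1571 rings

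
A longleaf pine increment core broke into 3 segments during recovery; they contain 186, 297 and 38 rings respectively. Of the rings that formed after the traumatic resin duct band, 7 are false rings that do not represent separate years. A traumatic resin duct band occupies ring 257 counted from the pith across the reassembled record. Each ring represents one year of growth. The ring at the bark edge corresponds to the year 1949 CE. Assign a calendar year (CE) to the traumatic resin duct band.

1692 CE

Total rings = 186 + 297 + 38 = 521.
521 − 257 = 264 rings lie beyond the traumatic resin duct band toward the bark edge.
264 − 7 false = 257 true rings after the traumatic resin duct band.
The ring at the bark edge is 1949 CE, so the traumatic resin duct band dates to 1949 − 257 = 1692 CE.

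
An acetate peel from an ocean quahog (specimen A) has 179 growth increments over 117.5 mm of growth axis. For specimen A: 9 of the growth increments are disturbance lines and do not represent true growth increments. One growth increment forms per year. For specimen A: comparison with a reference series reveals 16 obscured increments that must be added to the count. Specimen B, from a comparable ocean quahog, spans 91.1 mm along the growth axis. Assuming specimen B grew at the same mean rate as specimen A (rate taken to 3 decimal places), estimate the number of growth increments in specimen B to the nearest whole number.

Specimen A: after corrections the count is 179 − 9 + 16 = 186 growth increments.
A: Extension rate ≈ 117.5 / 186 = 0.632 mm/yr.
Specimen B: 91.1 mm / 0.632 mm per year = 144.15 years ≈ 144 growth increments.

144 growth increments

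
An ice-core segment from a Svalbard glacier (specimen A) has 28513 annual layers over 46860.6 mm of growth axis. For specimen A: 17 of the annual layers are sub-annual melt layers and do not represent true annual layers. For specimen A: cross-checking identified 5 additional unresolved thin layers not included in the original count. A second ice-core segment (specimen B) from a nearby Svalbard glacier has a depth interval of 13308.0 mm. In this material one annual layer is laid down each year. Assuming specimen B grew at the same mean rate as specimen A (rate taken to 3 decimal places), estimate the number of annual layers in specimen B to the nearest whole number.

8095 annual layers

Specimen A: true annual layer count = 28513 − 17 + 5 = 28501.
A: Mean rate = 46860.6 mm / 28501 years ≈ 1.644 mm per year.
For B, 13308.0 / 1.644 = 8094.89 years ≈ 8095 annual layers.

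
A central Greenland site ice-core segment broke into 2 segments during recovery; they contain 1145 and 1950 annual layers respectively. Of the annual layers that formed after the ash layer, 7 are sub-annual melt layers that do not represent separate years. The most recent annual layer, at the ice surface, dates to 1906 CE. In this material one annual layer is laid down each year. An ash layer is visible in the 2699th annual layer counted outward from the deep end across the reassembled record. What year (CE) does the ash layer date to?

1517 CE

Total annual layers = 1145 + 1950 = 3095.
Between annual layer 2699 and the ice surface there are 3095 − 2699 = 396 annual layers.
Excluding 7 false annual layers: 396 − 7 = 389.
The annual layer at the ice surface is 1906 CE, so the ash layer dates to 1906 − 389 = 1517 CE.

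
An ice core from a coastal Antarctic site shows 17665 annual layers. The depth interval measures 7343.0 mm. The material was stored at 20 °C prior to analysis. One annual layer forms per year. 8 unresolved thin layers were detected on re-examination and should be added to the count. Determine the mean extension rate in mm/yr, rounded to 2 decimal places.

0.42 mm/yr

Correcting the raw count gives 17665 + 8 = 17673 true annual layers.
Extension rate ≈ 7343.0 / 17673 = 0.42 mm/yr.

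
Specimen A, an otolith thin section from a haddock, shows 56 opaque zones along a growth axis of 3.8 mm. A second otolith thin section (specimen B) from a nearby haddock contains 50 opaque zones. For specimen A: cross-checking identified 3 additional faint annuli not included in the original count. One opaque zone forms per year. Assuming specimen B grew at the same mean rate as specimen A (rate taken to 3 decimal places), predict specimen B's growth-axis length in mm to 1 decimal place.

3.2 mm

Specimen A: true opaque zone count = 56 + 3 = 59.
A: Extension rate ≈ 3.8 / 59 = 0.064 mm per year.
B's length ≈ 0.064 × 50 = 3.2 mm.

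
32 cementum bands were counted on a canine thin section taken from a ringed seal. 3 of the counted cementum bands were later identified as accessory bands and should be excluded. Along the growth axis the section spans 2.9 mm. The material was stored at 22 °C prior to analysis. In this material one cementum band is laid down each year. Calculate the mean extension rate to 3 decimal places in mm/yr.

0.100 mm/yr

True cementum band count = 32 − 3 = 29.
Mean rate = 2.9 mm / 29 years ≈ 0.100 mm/yr.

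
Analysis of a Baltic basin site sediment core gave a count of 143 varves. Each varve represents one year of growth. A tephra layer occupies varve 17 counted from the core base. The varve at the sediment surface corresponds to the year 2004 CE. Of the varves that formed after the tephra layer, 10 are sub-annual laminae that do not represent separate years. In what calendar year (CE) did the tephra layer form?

1888 CE

143 − 17 = 126 varves lie beyond the tephra layer toward the sediment surface.
Removing the 10 false varves leaves 126 − 10 = 116 true varves beyond the tephra layer.
The varve at the sediment surface is 2004 CE, so the tephra layer dates to 2004 − 116 = 1888 CE.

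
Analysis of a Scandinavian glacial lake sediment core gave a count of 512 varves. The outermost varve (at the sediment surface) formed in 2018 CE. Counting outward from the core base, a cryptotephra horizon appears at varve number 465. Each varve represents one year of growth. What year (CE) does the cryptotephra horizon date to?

512 − 465 = 47 varves lie beyond the cryptotephra horizon toward the sediment surface.
Counting back 47 years from 2018 CE places the cryptotephra horizon in 2018 − 47 = 1971 CE.

1971 CE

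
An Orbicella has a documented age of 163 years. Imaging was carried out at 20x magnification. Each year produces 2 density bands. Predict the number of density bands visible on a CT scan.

326 density bands

With 2 density bands per year, 163 years would produce 163 × 2 = 326 density bands.
So 326 density bands should be present.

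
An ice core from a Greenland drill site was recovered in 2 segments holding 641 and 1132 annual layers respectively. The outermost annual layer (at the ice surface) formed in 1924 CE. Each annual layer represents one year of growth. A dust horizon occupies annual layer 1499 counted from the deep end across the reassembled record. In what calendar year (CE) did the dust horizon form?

Total annual layers = 641 + 1132 = 1773.
1773 − 1499 = 274 annual layers lie beyond the dust horizon toward the ice surface.
1924 − 274 = 1650 CE.

1650 CE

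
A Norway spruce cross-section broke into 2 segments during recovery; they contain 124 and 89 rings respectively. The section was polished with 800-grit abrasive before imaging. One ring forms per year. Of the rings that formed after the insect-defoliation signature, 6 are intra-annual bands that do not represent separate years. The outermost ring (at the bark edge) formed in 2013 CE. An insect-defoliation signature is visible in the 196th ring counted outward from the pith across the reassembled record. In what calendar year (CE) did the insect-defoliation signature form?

Total rings = 124 + 89 = 213.
Between ring 196 and the bark edge there are 213 − 196 = 17 rings.
Excluding 6 false rings: 17 − 6 = 11.
2013 − 11 = 2002 CE.

2002 CE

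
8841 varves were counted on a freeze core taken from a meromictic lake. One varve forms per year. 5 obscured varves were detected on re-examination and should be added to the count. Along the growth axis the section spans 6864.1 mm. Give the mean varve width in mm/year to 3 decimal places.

0.776 mm/year

After corrections the count is 8841 + 5 = 8846 varves.
6864.1 mm over 8846 years gives 6864.1 / 8846 ≈ 0.776 mm/year.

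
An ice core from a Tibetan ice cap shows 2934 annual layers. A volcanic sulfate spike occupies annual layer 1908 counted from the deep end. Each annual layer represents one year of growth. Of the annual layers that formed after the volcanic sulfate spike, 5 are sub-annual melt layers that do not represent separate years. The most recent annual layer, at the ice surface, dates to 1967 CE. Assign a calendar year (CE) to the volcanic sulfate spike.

2934 − 1908 = 1026 annual layers lie beyond the volcanic sulfate spike toward the ice surface.
1026 − 5 false = 1021 true annual layers after the volcanic sulfate spike.
1967 − 1021 = 946 CE.

946 CE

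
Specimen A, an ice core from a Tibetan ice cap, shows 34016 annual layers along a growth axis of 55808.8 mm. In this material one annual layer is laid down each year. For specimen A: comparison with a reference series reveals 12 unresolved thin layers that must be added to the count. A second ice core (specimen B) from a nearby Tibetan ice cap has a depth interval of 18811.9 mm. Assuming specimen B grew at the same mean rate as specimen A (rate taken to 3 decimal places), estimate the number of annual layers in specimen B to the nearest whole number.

Specimen A: correcting the raw count gives 34016 + 12 = 34028 true annual layers.
A: Extension rate ≈ 55808.8 / 34028 = 1.640 mm per year.
For B, 18811.9 / 1.640 = 11470.67 years ≈ 11471 annual layers.

11471 annual layers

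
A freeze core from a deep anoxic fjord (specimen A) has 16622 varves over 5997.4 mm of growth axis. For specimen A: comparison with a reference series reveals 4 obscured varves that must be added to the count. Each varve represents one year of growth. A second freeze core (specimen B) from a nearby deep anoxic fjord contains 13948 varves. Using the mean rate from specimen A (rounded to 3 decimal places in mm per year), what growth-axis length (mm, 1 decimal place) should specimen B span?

5035.2 mm

Specimen A: true varve count = 16622 + 4 = 16626.
A: Extension rate ≈ 5997.4 / 16626 = 0.361 mm/year.
For B, 0.361 mm/year × 13948 years = 5035.2 mm.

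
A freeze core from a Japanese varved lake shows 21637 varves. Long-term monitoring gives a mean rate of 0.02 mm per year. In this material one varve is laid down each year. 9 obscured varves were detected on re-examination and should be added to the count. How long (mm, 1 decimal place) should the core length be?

432.9 mm

Correcting the raw count gives 21637 + 9 = 21646 true varves.
Predicted length = 0.02 mm/year × 21646 years = 432.9 mm.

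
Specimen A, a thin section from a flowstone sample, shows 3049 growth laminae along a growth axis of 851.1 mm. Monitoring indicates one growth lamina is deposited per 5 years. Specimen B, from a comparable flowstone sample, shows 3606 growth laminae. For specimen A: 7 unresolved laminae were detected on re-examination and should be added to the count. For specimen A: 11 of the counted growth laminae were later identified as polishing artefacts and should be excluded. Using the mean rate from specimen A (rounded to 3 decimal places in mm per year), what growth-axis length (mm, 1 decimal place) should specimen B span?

1009.7 mm

Specimen A: adjusted count: 3049 − 11 + 7 = 3045 growth laminae.
Specimen A: at 5 years per growth lamina, 3045 × 5 = 15225 years.
A: Extension rate ≈ 851.1 / 15225 = 0.056 mm/year.
Specimen B: 3606 growth laminae at 5 years each span 3606 × 5 = 18030 years. Length of B = 0.056 × 18030 = 1009.7 mm.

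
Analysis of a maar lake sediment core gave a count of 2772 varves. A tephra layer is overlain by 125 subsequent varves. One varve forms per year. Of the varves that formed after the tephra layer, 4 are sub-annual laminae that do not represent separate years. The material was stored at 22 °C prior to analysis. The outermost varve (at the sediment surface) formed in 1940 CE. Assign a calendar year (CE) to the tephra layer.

125 varves post-date the tephra layer.
Excluding 4 false varves: 125 − 4 = 121.
The varve at the sediment surface is 1940 CE, so the tephra layer dates to 1940 − 121 = 1819 CE.

1819 CE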